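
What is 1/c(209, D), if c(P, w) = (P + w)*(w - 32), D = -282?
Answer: 1/22922 ≈ 4.3626e-5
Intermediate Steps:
c(P, w) = (-32 + w)*(P + w) (c(P, w) = (P + w)*(-32 + w) = (-32 + w)*(P + w))
1/c(209, D) = 1/((-282)**2 - 32*209 - 32*(-282) + 209*(-282)) = 1/(79524 - 6688 + 9024 - 58938) = 1/22922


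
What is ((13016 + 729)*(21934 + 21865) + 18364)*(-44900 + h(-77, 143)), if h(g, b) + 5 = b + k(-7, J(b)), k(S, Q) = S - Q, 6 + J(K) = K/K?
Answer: -26949522448916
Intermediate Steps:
J(K) = -5 (J(K) = -6 + K/K = -6 + 1 = -5)
h(g, b) = -7 + b (h(g, b) = -5 + (b + (-7 - 1*(-5))) = -5 + (b + (-7 + 5)) = -5 + (b - 2) = -5 + (-2 + b) = -7 + b)
((13016 + 729)*(21934 + 21865) + 18364)*(-44900 + h(-77, 143)) = ((13016 + 729)*(21934 + 21865) + 18364)*(-44900 + (-7 + 143)) = (13745*43799 + 18364)*(-44900 + 136) = (602017255 + 18364)*(-44764) = 602035619*(-44764) = -26949522448916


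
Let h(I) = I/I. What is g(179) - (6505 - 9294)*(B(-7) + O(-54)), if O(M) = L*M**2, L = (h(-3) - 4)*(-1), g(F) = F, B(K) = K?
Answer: 24378828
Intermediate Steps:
h(I) = 1
L = 3 (L = (1 - 4)*(-1) = -3*(-1) = 3)
O(M) = 3*M**2
g(179) - (6505 - 9294)*(B(-7) + O(-54)) = 179 - (6505 - 9294)*(-7 + 3*(-54)**2) = 179 - (-2789)*(-7 + 3*2916) = 179 - (-2789)*(-7 + 8748) = 179 - (-2789)*8741 = 179 - 1*(-24378649) = 179 + 24378649 = 24378828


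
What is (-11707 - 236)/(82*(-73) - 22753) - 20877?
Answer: -599972160/28739 ≈ -20877.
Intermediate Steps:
(-11707 - 236)/(82*(-73) - 22753) - 20877 = -11943/(-5986 - 22753) - 20877 = -11943/(-28739) - 20877 = -11943*(-1/28739) - 20877 = 11943/28739 - 20877 = -599972160/28739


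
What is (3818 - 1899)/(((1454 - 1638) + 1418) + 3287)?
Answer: 1919/4521 ≈ 0.42446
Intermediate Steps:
(3818 - 1899)/(((1454 - 1638) + 1418) + 3287) = 1919/((-184 + 1418) + 3287) = 1919/(1234 + 3287) = 1919/4521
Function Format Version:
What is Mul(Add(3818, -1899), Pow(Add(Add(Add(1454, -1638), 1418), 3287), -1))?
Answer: Rational(1919, 4521) ≈ 0.42446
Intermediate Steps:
Mul(Add(3818, -1899), Pow(Add(Add(Add(1454, -1638), 1418), 3287), -1)) = Mul(1919, Pow(Add(Add(-184, 1418), 3287), -1)) = Mul(1919, Pow(Add(1234, 3287), -1)) = Mul(1919, Pow(4521, -1)) = Mul(1919, Rational(1, 4521)) = Rational(1919, 4521)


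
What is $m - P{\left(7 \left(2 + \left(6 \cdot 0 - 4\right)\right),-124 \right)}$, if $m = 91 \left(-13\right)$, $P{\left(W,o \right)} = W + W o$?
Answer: $-2905$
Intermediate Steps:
$m = -1183$
$m - P{\left(7 \left(2 + \left(6 \cdot 0 - 4\right)\right),-124 \right)} = -1183 - 7 \left(2 + \left(6 \cdot 0 - 4\right)\right) \left(1 - 124\right) = -1183 - 7 \left(2 + \left(0 - 4\right)\right) \left(-123\right) = -1183 - 7 \left(2 - 4\right) \left(-123\right) = -1183 - 7 \left(-2\right) \left(-123\right) = -1183 - \left(-14\right) \left(-123\right) = -1183 - 1722 = -2905$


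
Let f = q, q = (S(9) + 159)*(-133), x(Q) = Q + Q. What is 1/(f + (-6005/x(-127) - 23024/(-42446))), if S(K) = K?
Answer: -5390642/120318136685 ≈ -4.4803e-5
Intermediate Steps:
x(Q) = 2*Q
q = -22344 (q = (9 + 159)*(-133) = 168*(-133) = -22344)
f = -22344
1/(f + (-6005/x(-127) - 23024/(-42446))) = 1/(-22344 + (-6005/(2*(-127)) - 23024/(-42446))) = 1/(-22344 + (-6005/(-254) - 23024*(-1/42446))) = 1/(-22344 + (-6005*(-1/254) + 11512/21223)) = 1/(-22344 + (6005/254 + 11512/21223)) = 1/(-22344 + 130368163/5390642) = 1/(-120318136685/5390642) = -5390642/120318136685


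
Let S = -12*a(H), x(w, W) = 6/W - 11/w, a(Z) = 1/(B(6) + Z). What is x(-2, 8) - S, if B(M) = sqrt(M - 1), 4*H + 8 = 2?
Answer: 563/44 + 48*sqrt(5)/11 ≈ 22.553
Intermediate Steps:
H = -3/2 (H = -2 + (1/4)*2 = -2 + 1/2 = -3/2 ≈ -1.5000)
B(M) = sqrt(-1 + M)
a(Z) = 1/(Z + sqrt(5)) (a(Z) = 1/(sqrt(-1 + 6) + Z) = 1/(sqrt(5) + Z) = 1/(Z + sqrt(5)))
x(w, W) = -11/w + 6/W
S = -12/(-3/2 + sqrt(5)) ≈ -16.303
x(-2, 8) - S = (-11/(-2) + 6/8) - (-72/11 - 48*sqrt(5)/11) = (-11*(-1/2) + 6*(1/8)) + (72/11 + 48*sqrt(5)/11) = (11/2 + 3/4) + (72/11 + 48*sqrt(5)/11) = 25/4 + (72/11 + 48*sqrt(5)/11) = 563/44 + 48*sqrt(5)/11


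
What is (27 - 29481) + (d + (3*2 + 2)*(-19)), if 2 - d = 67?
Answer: -29671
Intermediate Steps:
d = -65 (d = 2 - 1*67 = 2 - 67 = -65)
(27 - 29481) + (d + (3*2 + 2)*(-19)) = (27 - 29481) + (-65 + (3*2 + 2)*(-19)) = -29454 + (-65 + (6 + 2)*(-19)) = -29454 + (-65 + 8*(-19)) = -29454 + (-65 - 152) = -29454 - 217 = -29671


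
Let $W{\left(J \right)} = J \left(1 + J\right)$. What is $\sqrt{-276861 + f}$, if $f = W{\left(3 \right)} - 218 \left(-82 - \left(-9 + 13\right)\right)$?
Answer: $i \sqrt{258101} \approx 508.04 i$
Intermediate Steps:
$f = 18760$ ($f = 3 \left(1 + 3\right) - 218 \left(-82 - \left(-9 + 13\right)\right) = 3 \cdot 4 - 218 \left(-82 - 4\right) = 12 - 218 \left(-82 - 4\right) = 12 - -18748 = 12 + 18748 = 18760$)
$\sqrt{-276861 + f} = \sqrt{-276861 + 18760} = \sqrt{-258101} = i \sqrt{258101}$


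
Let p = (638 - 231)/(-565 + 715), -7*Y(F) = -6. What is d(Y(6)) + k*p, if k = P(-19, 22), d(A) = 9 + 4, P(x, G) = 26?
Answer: 6266/75 ≈ 83.547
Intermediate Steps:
Y(F) = 6/7 (Y(F) = -1/7*(-6) = 6/7)
p = 407/150 ≈ 2.7133
d(A) = 13
k = 26
d(Y(6)) + k*p = 13 + 26*(407/150) = 13 + 5291/75 = 6266/75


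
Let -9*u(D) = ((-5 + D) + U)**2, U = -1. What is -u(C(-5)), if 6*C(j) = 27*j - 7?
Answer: 7921/81 ≈ 97.790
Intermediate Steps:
C(j) = -7/6 + 9*j/2 (C(j) = (27*j - 7)/6 = (-7 + 27*j)/6 = -7/6 + 9*j/2)
u(D) = -(-6 + D)**2/9 (u(D) = -((-5 + D) - 1)**2/9 = -(-6 + D)**2/9)
-u(C(-5)) = -(-1)*(-6 + (-7/6 + (9/2)*(-5)))**2/9 = -(-1)*(-6 + (-7/6 - 45/2))**2/9 = -(-1)*(-6 - 71/3)**2/9 = -(-1)*(-89/3)**2/9 = -(-1)*7921/(9*9) = -1*(-7921/81) = 7921/81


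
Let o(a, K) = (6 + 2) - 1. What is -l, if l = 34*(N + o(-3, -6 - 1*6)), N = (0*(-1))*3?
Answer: -238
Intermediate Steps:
o(a, K) = 7 (o(a, K) = 8 - 1 = 7)
N = 0 (N = 0*3 = 0)
l = 238 (l = 34*(0 + 7) = 34*7 = 238)
-l = -1*238 = -238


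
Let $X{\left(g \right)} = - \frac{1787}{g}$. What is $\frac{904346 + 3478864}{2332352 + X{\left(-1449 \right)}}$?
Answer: $\frac{1270254258}{675915967} \approx 1.8793$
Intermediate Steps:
$\frac{904346 + 3478864}{2332352 + X{\left(-1449 \right)}} = \frac{904346 + 3478864}{2332352 - \frac{1787}{-1449}} = \frac{4383210}{2332352 - - \frac{1787}{1449}} = \frac{4383210}{2332352 + \frac{1787}{1449}} = \frac{4383210}{\frac{3379579835}{1449}} = 4383210 \cdot \frac{1449}{3379579835} = \frac{1270254258}{675915967}$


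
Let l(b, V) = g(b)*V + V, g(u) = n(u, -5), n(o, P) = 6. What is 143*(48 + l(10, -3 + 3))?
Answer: 6864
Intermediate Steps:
g(u) = 6
l(b, V) = 7*V (l(b, V) = 6*V + V = 7*V)
143*(48 + l(10, -3 + 3)) = 143*(48 + 7*(-3 + 3)) = 143*(48 + 7*0) = 143*(48 + 0) = 143*48 = 6864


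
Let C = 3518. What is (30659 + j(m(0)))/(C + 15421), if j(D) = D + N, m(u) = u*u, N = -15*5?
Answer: 30584/18939 ≈ 1.6149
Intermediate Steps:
N = -75
m(u) = u²
j(D) = -75 + D (j(D) = D - 75 = -75 + D)
(30659 + j(m(0)))/(C + 15421) = (30659 + (-75 + 0²))/(3518 + 15421) = (30659 + (-75 + 0))/18939 = (30659 - 75)*(1/18939) = 30584*(1/18939) = 30584/18939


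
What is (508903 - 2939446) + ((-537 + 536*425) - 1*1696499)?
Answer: -3899779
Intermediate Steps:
(508903 - 2939446) + ((-537 + 536*425) - 1*1696499) = -2430543 + ((-537 + 227800) - 1696499) = -2430543 + (227263 - 1696499) = -2430543 - 1469236 = -3899779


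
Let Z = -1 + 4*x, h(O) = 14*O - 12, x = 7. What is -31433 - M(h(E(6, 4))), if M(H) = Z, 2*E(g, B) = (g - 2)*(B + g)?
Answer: -31460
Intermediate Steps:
E(g, B) = (-2 + g)*(B + g)/2 (E(g, B) = ((g - 2)*(B + g))/2 = ((-2 + g)*(B + g))/2 = (-2 + g)*(B + g)/2)
h(O) = -12 + 14*O
Z = 27 (Z = -1 + 4*7 = -1 + 28 = 27)
M(H) = 27
-31433 - M(h(E(6, 4))) = -31433 - 1*27 = -31433 - 27 = -31460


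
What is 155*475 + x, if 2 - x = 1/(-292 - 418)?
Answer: 52275171/710 ≈ 73627.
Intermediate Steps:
x = 1421/710 (x = 2 - 1/(-292 - 418) = 2 - 1/(-710) = 2 - 1*(-1/710) = 2 + 1/710 = 1421/710 ≈ 2.0014)
155*475 + x = 155*475 + 1421/710 = 73625 + 1421/710 = 52275171/710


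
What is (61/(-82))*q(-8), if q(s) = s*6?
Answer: 1464/41 ≈ 35.707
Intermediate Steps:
q(s) = 6*s
(61/(-82))*q(-8) = (61/(-82))*(6*(-8)) = (61*(-1/82))*(-48) = -61/82*(-48) = 1464/41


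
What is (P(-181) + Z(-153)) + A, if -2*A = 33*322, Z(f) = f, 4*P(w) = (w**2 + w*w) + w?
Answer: 43477/4 ≈ 10869.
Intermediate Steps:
P(w) = w**2/2 + w/4 (P(w) = ((w**2 + w*w) + w)/4 = ((w**2 + w**2) + w)/4 = (2*w**2 + w)/4 = (w + 2*w**2)/4 = w**2/2 + w/4)
A = -5313 (A = -33*322/2 = -1/2*10626 = -5313)
(P(-181) + Z(-153)) + A = ((1/4)*(-181)*(1 + 2*(-181)) - 153) - 5313 = ((1/4)*(-181)*(1 - 362) - 153) - 5313 = ((1/4)*(-181)*(-361) - 153) - 5313 = (65341/4 - 153) - 5313 = 64729/4 - 5313 = 43477/4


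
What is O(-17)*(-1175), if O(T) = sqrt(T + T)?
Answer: -1175*I*sqrt(34) ≈ -6851.4*I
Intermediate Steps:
O(T) = sqrt(2)*sqrt(T) (O(T) = sqrt(2*T) = sqrt(2)*sqrt(T))
O(-17)*(-1175) = (sqrt(2)*sqrt(-17))*(-1175) = (sqrt(2)*(I*sqrt(17)))*(-1175) = (I*sqrt(34))*(-1175) = -1175*I*sqrt(34)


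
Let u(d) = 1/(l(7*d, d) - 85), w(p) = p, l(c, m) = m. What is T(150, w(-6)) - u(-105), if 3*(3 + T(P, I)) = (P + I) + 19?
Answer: 29263/570 ≈ 51.339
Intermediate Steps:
u(d) = 1/(-85 + d) (u(d) = 1/(d - 85) = 1/(-85 + d))
T(P, I) = 10/3 + I/3 + P/3 (T(P, I) = -3 + ((P + I) + 19)/3 = -3 + ((I + P) + 19)/3 = -3 + (19 + I + P)/3 = -3 + (19/3 + I/3 + P/3) = 10/3 + I/3 + P/3)
T(150, w(-6)) - u(-105) = (10/3 + (1/3)*(-6) + (1/3)*150) - 1/(-85 - 105) = (10/3 - 2 + 50) - 1/(-190) = 154/3 - 1*(-1/190) = 154/3 + 1/190 = 29263/570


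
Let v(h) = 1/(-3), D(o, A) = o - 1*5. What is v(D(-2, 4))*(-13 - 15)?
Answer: 28/3 ≈ 9.3333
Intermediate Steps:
D(o, A) = -5 + o (D(o, A) = o - 5 = -5 + o)
v(h) = -⅓
v(D(-2, 4))*(-13 - 15) = -(-13 - 15)/3 = -⅓*(-28) = 28/3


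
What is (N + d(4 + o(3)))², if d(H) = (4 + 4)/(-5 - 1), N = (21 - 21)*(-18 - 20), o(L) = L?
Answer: 16/9 ≈ 1.7778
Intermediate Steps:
N = 0 (N = 0*(-38) = 0)
d(H) = -4/3 (d(H) = 8/(-6) = 8*(-⅙) = -4/3)
(N + d(4 + o(3)))² = (0 - 4/3)² = (-4/3)² = 16/9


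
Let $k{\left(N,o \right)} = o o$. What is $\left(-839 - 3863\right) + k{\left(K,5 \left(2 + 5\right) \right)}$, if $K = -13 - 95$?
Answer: $-3477$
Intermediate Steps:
$K = -108$
$k{\left(N,o \right)} = o^{2}$
$\left(-839 - 3863\right) + k{\left(K,5 \left(2 + 5\right) \right)} = \left(-839 - 3863\right) + \left(5 \left(2 + 5\right)\right)^{2} = -4702 + \left(5 \cdot 7\right)^{2} = -4702 + 35^{2} = -4702 + 1225 = -3477$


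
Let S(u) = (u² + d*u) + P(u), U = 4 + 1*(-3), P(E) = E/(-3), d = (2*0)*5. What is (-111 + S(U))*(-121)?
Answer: 40051/3 ≈ 13350.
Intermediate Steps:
d = 0 (d = 0*5 = 0)
P(E) = -E/3 (P(E) = E*(-⅓) = -E/3)
U = 1 (U = 4 - 3 = 1)
S(u) = u² - u/3 (S(u) = (u² + 0*u) - u/3 = (u² + 0) - u/3 = u² - u/3)
(-111 + S(U))*(-121) = (-111 + 1*(-⅓ + 1))*(-121) = (-111 + 1*(⅔))*(-121) = (-111 + ⅔)*(-121) = -331/3*(-121) = 40051/3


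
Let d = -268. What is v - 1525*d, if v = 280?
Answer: 408980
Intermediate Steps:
v - 1525*d = 280 - 1525*(-268) = 280 + 408700 = 408980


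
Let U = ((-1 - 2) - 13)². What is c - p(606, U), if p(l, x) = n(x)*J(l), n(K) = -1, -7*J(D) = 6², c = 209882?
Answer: 1469138/7 ≈ 2.0988e+5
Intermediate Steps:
J(D) = -36/7 (J(D) = -⅐*6² = -⅐*36 = -36/7)
U = 256 (U = (-3 - 13)² = (-16)² = 256)
p(l, x) = 36/7 (p(l, x) = -1*(-36/7) = 36/7)
c - p(606, U) = 209882 - 1*36/7 = 209882 - 36/7 = 1469138/7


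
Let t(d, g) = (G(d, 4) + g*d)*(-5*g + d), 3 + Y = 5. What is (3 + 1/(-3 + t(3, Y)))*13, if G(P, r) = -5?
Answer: 377/10 ≈ 37.700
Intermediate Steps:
Y = 2 (Y = -3 + 5 = 2)
t(d, g) = (-5 + d*g)*(d - 5*g) (t(d, g) = (-5 + g*d)*(-5*g + d) = (-5 + d*g)*(d - 5*g))
(3 + 1/(-3 + t(3, Y)))*13 = (3 + 1/(-3 + (-5*3 + 25*2 + 2*3² - 5*3*2²)))*13 = (3 + 1/(-3 + (-15 + 50 + 2*9 - 5*3*4)))*13 = (3 + 1/(-3 + (-15 + 50 + 18 - 60)))*13 = (3 + 1/(-3 - 7))*13 = (3 + 1/(-10))*13 = (3 - ⅒)*13 = (29/10)*13 = 377/10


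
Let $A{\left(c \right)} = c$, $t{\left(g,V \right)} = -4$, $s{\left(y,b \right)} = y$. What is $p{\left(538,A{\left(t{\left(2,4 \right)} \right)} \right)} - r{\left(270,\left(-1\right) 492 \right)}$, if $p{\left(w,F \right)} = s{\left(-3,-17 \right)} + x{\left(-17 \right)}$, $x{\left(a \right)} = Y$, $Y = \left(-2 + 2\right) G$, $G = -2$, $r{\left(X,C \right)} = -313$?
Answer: $310$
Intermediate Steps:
$Y = 0$ ($Y = \left(-2 + 2\right) \left(-2\right) = 0 \left(-2\right) = 0$)
$x{\left(a \right)} = 0$
$p{\left(w,F \right)} = -3$ ($p{\left(w,F \right)} = -3 + 0 = -3$)
$p{\left(538,A{\left(t{\left(2,4 \right)} \right)} \right)} - r{\left(270,\left(-1\right) 492 \right)} = -3 - -313 = -3 + 313 = 310$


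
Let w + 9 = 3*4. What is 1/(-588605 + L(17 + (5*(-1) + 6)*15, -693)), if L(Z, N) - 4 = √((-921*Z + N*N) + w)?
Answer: -588601/346450686421 - 2*√112695/346450686421 ≈ -1.7009e-6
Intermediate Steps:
w = 3 (w = -9 + 3*4 = -9 + 12 = 3)
L(Z, N) = 4 + √(3 + N² - 921*Z) (L(Z, N) = 4 + √((-921*Z + N*N) + 3) = 4 + √((-921*Z + N²) + 3) = 4 + √((N² - 921*Z) + 3) = 4 + √(3 + N² - 921*Z))
1/(-588605 + L(17 + (5*(-1) + 6)*15, -693)) = 1/(-588605 + (4 + √(3 + (-693)² - 921*(17 + (5*(-1) + 6)*15)))) = 1/(-588605 + (4 + √(3 + 480249 - 921*(17 + (-5 + 6)*15)))) = 1/(-588605 + (4 + √(3 + 480249 - 921*(17 + 1*15)))) = 1/(-588605 + (4 + √(3 + 480249 - 921*(17 + 15)))) = 1/(-588605 + (4 + √(3 + 480249 - 921*32))) = 1/(-588605 + (4 + √(3 + 480249 - 29472))) = 1/(-588605 + (4 + √450780)) = 1/(-588605 + (4 + 2*√112695)) = 1/(-588601 + 2*√112695)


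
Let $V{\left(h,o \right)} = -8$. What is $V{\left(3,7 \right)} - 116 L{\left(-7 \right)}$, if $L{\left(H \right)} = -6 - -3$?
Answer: $340$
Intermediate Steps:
$L{\left(H \right)} = -3$ ($L{\left(H \right)} = -6 + 3 = -3$)
$V{\left(3,7 \right)} - 116 L{\left(-7 \right)} = -8 - -348 = -8 + 348 = 340$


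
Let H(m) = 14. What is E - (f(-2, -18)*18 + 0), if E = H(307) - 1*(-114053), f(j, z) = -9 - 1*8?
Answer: 114373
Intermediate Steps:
f(j, z) = -17 (f(j, z) = -9 - 8 = -17)
E = 114067 (E = 14 - 1*(-114053) = 14 + 114053 = 114067)
E - (f(-2, -18)*18 + 0) = 114067 - (-17*18 + 0) = 114067 - (-306 + 0) = 114067 - 1*(-306) = 114067 + 306 = 114373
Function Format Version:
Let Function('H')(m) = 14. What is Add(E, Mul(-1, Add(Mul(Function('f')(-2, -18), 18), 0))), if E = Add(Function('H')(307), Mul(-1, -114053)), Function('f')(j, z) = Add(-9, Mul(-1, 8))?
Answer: 114373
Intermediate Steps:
Function('f')(j, z) = -17 (Function('f')(j, z) = Add(-9, -8) = -17)
E = 114067 (E = Add(14, Mul(-1, -114053)) = Add(14, 114053) = 114067)
Add(E, Mul(-1, Add(Mul(Function('f')(-2, -18), 18), 0))) = Add(114067, Mul(-1, Add(Mul(-17, 18), 0))) = Add(114067, Mul(-1, Add(-306, 0))) = Add(114067, Mul(-1, -306)) = Add(114067, 306) = 114373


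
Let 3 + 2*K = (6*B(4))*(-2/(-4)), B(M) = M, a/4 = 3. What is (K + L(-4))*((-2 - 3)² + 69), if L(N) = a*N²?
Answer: 18471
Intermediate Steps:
a = 12 (a = 4*3 = 12)
L(N) = 12*N²
K = 9/2 (K = -3/2 + ((6*4)*(-2/(-4)))/2 = -3/2 + (24*(-2*(-¼)))/2 = -3/2 + (24*(½))/2 = -3/2 + (½)*12 = -3/2 + 6 = 9/2 ≈ 4.5000)
(K + L(-4))*((-2 - 3)² + 69) = (9/2 + 12*(-4)²)*((-2 - 3)² + 69) = (9/2 + 12*16)*((-5)² + 69) = (9/2 + 192)*(25 + 69) = (393/2)*94 = 18471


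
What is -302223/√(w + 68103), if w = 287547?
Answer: -100741*√14226/23710 ≈ -506.78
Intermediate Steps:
-302223/√(w + 68103) = -302223/√(287547 + 68103) = -302223*√14226/71130 = -100741*√14226/23710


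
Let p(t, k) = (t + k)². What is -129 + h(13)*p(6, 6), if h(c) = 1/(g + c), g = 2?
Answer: -597/5 ≈ -119.40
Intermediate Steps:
p(t, k) = (k + t)²
h(c) = 1/(2 + c)
-129 + h(13)*p(6, 6) = -129 + (6 + 6)²/(2 + 13) = -129 + 12²/15 = -129 + (1/15)*144 = -129 + 48/5 = -597/5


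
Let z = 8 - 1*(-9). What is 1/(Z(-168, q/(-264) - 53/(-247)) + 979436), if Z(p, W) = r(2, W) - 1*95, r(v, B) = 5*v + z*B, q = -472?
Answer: 8151/7982967475 ≈ 1.0210e-6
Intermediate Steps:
z = 17 (z = 8 + 9 = 17)
r(v, B) = 5*v + 17*B
Z(p, W) = -85 + 17*W (Z(p, W) = (5*2 + 17*W) - 1*95 = (10 + 17*W) - 95 = -85 + 17*W)
1/(Z(-168, q/(-264) - 53/(-247)) + 979436) = 1/((-85 + 17*(-472/(-264) - 53/(-247))) + 979436) = 1/((-85 + 17*(-472*(-1/264) - 53*(-1/247))) + 979436) = 1/((-85 + 17*(59/33 + 53/247)) + 979436) = 1/((-85 + 17*(16322/8151)) + 979436) = 1/((-85 + 277474/8151) + 979436) = 1/(-415361/8151 + 979436) = 1/(7982967475/8151) = 8151/7982967475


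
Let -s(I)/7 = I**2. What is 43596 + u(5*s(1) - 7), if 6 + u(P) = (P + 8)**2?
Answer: 44746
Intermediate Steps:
s(I) = -7*I**2
u(P) = -6 + (8 + P)**2 (u(P) = -6 + (P + 8)**2 = -6 + (8 + P)**2)
43596 + u(5*s(1) - 7) = 43596 + (-6 + (8 + (5*(-7*1**2) - 7))**2) = 43596 + (-6 + (8 + (5*(-7*1) - 7))**2) = 43596 + (-6 + (8 + (5*(-7) - 7))**2) = 43596 + (-6 + (8 + (-35 - 7))**2) = 43596 + (-6 + (8 - 42)**2) = 43596 + (-6 + (-34)**2) = 43596 + (-6 + 1156) = 43596 + 1150 = 44746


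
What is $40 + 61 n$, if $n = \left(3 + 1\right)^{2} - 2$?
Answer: $894$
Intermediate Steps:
$n = 14$ ($n = 4^{2} - 2 = 16 - 2 = 14$)
$40 + 61 n = 40 + 61 \cdot 14 = 40 + 854 = 894$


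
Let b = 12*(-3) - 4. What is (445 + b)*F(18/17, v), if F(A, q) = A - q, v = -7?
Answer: 55485/17 ≈ 3263.8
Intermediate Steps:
b = -40 (b = -36 - 4 = -40)
(445 + b)*F(18/17, v) = (445 - 40)*(18/17 - 1*(-7)) = 405*(18*(1/17) + 7) = 405*(18/17 + 7) = 405*(137/17) = 55485/17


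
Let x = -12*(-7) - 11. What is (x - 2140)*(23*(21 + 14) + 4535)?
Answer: -11037780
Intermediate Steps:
x = 73 (x = 84 - 11 = 73)
(x - 2140)*(23*(21 + 14) + 4535) = (73 - 2140)*(23*(21 + 14) + 4535) = -2067*(23*35 + 4535) = -2067*(805 + 4535) = -2067*5340 = -11037780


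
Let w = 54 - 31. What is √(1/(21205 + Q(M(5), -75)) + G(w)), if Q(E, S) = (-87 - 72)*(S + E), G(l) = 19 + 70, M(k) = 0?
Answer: 3*√10854017470/33130 ≈ 9.4340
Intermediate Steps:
w = 23
G(l) = 89
Q(E, S) = -159*E - 159*S (Q(E, S) = -159*(E + S) = -159*E - 159*S)
√(1/(21205 + Q(M(5), -75)) + G(w)) = √(1/(21205 + (-159*0 - 159*(-75))) + 89) = √(1/(21205 + (0 + 11925)) + 89) = √(1/(21205 + 11925) + 89) = √(1/33130 + 89) = √(2948571/33130) = 3*√10854017470/33130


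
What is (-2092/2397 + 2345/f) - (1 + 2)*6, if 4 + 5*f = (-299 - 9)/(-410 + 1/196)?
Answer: -2270285826359/625779996 ≈ -3627.9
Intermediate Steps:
f = -261068/401795 (f = -4/5 + ((-299 - 9)/(-410 + 1/196))/5 = -4/5 + (-308/(-410 + 1/196))/5 = -4/5 + (-308/(-80359/196))/5 = -4/5 + (-308*(-196/80359))/5 = -4/5 + (1/5)*(60368/80359) = -4/5 + 60368/401795 = -261068/401795 ≈ -0.64975)
(-2092/2397 + 2345/f) - (1 + 2)*6 = (-2092/2397 + 2345/(-261068/401795)) - (1 + 2)*6 = (-2092*1/2397 + 2345*(-401795/261068)) - 3*6 = (-2092/2397 - 942209275/261068) - 1*18 = -2259021786431/625779996 - 18 = -2270285826359/625779996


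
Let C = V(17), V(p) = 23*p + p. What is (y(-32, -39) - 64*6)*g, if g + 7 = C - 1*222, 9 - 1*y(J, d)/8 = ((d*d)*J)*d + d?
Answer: -2718233856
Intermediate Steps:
V(p) = 24*p
C = 408 (C = 24*17 = 408)
y(J, d) = 72 - 8*d - 8*J*d³ (y(J, d) = 72 - 8*(((d*d)*J)*d + d) = 72 - 8*((d²*J)*d + d) = 72 - 8*((J*d²)*d + d) = 72 - 8*(J*d³ + d) = 72 - 8*(d + J*d³) = 72 + (-8*d - 8*J*d³) = 72 - 8*d - 8*J*d³)
g = 179 (g = -7 + (408 - 1*222) = -7 + (408 - 222) = -7 + 186 = 179)
(y(-32, -39) - 64*6)*g = ((72 - 8*(-39) - 8*(-32)*(-39)³) - 64*6)*179 = ((72 + 312 - 8*(-32)*(-59319)) - 384)*179 = ((72 + 312 - 15185664) - 384)*179 = (-15185280 - 384)*179 = -15185664*179 = -2718233856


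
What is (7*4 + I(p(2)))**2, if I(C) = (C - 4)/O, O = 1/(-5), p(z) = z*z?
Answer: 784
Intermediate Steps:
p(z) = z**2
O = -1/5 ≈ -0.20000
I(C) = 20 - 5*C (I(C) = (C - 4)/(-1/5) = (-4 + C)*(-5) = 20 - 5*C)
(7*4 + I(p(2)))**2 = (7*4 + (20 - 5*2**2))**2 = (28 + (20 - 5*4))**2 = (28 + (20 - 20))**2 = (28 + 0)**2 = 28**2 = 784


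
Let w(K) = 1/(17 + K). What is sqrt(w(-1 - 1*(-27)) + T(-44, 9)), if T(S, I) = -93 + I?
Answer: I*sqrt(155273)/43 ≈ 9.1639*I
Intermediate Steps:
sqrt(w(-1 - 1*(-27)) + T(-44, 9)) = sqrt(1/(17 + (-1 - 1*(-27))) + (-93 + 9)) = sqrt(1/(17 + (-1 + 27)) - 84) = sqrt(1/(17 + 26) - 84) = sqrt(1/43 - 84) = sqrt(-3611/43) = I*sqrt(155273)/43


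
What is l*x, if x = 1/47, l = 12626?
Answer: 12626/47 ≈ 268.64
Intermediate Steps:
x = 1/47 ≈ 0.021277
l*x = 12626*(1/47) = 12626/47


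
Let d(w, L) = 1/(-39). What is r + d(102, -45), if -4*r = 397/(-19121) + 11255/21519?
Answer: -808812322/5349042387 ≈ -0.15121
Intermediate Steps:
d(w, L) = -1/39
r = -51665953/411464799 (r = -(397/(-19121) + 11255/21519)/4 = -(397*(-1/19121) + 11255*(1/21519))/4 = -(-397/19121 + 11255/21519)/4 = -¼*206663812/411464799 = -51665953/411464799 ≈ -0.12557)
r + d(102, -45) = -51665953/411464799 - 1/39 = -808812322/5349042387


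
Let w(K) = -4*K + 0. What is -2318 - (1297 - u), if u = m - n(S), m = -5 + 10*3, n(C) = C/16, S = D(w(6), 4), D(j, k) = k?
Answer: -14361/4 ≈ -3590.3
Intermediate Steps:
w(K) = -4*K
S = 4
n(C) = C/16 (n(C) = C*(1/16) = C/16)
m = 25 (m = -5 + 30 = 25)
u = 99/4 (u = 25 - 4/16 = 25 - 1*¼ = 25 - ¼ = 99/4 ≈ 24.750)
-2318 - (1297 - u) = -2318 - (1297 - 1*99/4) = -2318 - (1297 - 99/4) = -2318 - 1*5089/4 = -2318 - 5089/4 = -14361/4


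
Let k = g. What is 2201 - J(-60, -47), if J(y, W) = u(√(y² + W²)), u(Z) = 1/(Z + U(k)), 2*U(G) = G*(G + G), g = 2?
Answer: 12750397/5793 - √5809/5793 ≈ 2201.0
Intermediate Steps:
k = 2
U(G) = G² (U(G) = (G*(G + G))/2 = (G*(2*G))/2 = (2*G²)/2 = G²)
u(Z) = 1/(4 + Z) (u(Z) = 1/(Z + 2²) = 1/(Z + 4) = 1/(4 + Z))
J(y, W) = 1/(4 + √(W² + y²)) (J(y, W) = 1/(4 + √(y² + W²)) = 1/(4 + √(W² + y²)))
2201 - J(-60, -47) = 2201 - 1/(4 + √((-47)² + (-60)²)) = 2201 - 1/(4 + √(2209 + 3600)) = 2201 - 1/(4 + √5809)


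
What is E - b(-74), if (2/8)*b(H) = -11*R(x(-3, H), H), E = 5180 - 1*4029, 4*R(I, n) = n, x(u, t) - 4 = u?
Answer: 337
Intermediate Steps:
x(u, t) = 4 + u
R(I, n) = n/4
E = 1151 (E = 5180 - 4029 = 1151)
b(H) = -11*H (b(H) = 4*(-11*H/4) = -11*H)
E - b(-74) = 1151 - (-11)*(-74) = 1151 - 1*814 = 1151 - 814 = 337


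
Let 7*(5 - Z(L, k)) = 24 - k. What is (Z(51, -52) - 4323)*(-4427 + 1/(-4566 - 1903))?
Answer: 867796675728/45283 ≈ 1.9164e+7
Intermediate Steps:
Z(L, k) = 11/7 + k/7 (Z(L, k) = 5 - (24 - k)/7 = 5 + (-24/7 + k/7) = 11/7 + k/7)
(Z(51, -52) - 4323)*(-4427 + 1/(-4566 - 1903)) = ((11/7 + (⅐)*(-52)) - 4323)*(-4427 + 1/(-4566 - 1903)) = ((11/7 - 52/7) - 4323)*(-4427 + 1/(-6469)) = (-41/7 - 4323)*(-4427 - 1/6469) = -30302/7*(-28638264/6469) = 867796675728/45283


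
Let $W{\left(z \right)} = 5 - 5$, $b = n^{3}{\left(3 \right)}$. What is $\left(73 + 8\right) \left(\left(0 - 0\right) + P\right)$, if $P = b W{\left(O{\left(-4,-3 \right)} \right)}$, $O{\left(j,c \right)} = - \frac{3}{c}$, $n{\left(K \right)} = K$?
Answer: $0$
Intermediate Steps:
$b = 27$ ($b = 3^{3} = 27$)
$W{\left(z \right)} = 0$
$P = 0$ ($P = 27 \cdot 0 = 0$)
$\left(73 + 8\right) \left(\left(0 - 0\right) + P\right) = \left(73 + 8\right) \left(\left(0 - 0\right) + 0\right) = 81 \left(\left(0 + 0\right) + 0\right) = 81 \left(0 + 0\right) = 81 \cdot 0 = 0$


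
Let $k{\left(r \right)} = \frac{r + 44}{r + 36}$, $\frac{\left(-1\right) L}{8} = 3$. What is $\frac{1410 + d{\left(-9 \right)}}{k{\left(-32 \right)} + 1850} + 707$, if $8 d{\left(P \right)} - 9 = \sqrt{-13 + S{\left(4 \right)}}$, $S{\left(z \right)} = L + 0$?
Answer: $\frac{10491857}{14824} + \frac{i \sqrt{37}}{14824} \approx 707.76 + 0.00041033 i$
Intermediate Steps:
$L = -24$ ($L = \left(-8\right) 3 = -24$)
$S{\left(z \right)} = -24$ ($S{\left(z \right)} = -24 + 0 = -24$)
$k{\left(r \right)} = \frac{44 + r}{36 + r}$
$d{\left(P \right)} = \frac{9}{8} + \frac{i \sqrt{37}}{8}$ ($d{\left(P \right)} = \frac{9}{8} + \frac{\sqrt{-13 - 24}}{8} = \frac{9}{8} + \frac{\sqrt{-37}}{8} = \frac{9}{8} + \frac{i \sqrt{37}}{8}$)
$\frac{1410 + d{\left(-9 \right)}}{k{\left(-32 \right)} + 1850} + 707 = \frac{1410 + \left(\frac{9}{8} + \frac{i \sqrt{37}}{8}\right)}{\frac{44 - 32}{36 - 32} + 1850} + 707 = \frac{\frac{11289}{8} + \frac{i \sqrt{37}}{8}}{\frac{1}{4} \cdot 12 + 1850} + 707 = \frac{\frac{11289}{8} + \frac{i \sqrt{37}}{8}}{3 + 1850} + 707 = \frac{\frac{11289}{8} + \frac{i \sqrt{37}}{8}}{1853} + 707 = \left(\frac{11289}{8} + \frac{i \sqrt{37}}{8}\right) \frac{1}{1853} + 707 = \left(\frac{11289}{14824} + \frac{i \sqrt{37}}{14824}\right) + 707 = \frac{10491857}{14824} + \frac{i \sqrt{37}}{14824}$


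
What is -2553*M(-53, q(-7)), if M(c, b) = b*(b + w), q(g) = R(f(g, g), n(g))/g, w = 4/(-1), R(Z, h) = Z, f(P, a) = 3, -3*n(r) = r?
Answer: -237429/49 ≈ -4845.5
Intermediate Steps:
n(r) = -r/3
w = -4 (w = 4*(-1) = -4)
q(g) = 3/g
M(c, b) = b*(-4 + b) (M(c, b) = b*(b - 4) = b*(-4 + b))
-2553*M(-53, q(-7)) = -2553*3/(-7)*(-4 + 3/(-7)) = -2553*3*(-1/7)*(-4 + 3*(-1/7)) = -(-7659)*(-4 - 3/7)/7 = -(-7659)*(-31)/(7*7) = -2553*93/49 = -237429/49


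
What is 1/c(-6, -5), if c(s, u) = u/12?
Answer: -12/5 ≈ -2.4000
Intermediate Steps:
c(s, u) = u/12 (c(s, u) = u*(1/12) = u/12)
1/c(-6, -5) = 1/((1/12)*(-5)) = 1/(-5/12) = -12/5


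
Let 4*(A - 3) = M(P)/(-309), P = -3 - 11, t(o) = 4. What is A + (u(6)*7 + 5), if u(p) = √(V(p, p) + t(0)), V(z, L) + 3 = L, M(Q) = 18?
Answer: 1645/206 + 7*√7 ≈ 26.506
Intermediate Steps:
P = -14
A = 615/206 (A = 3 + (18/(-309))/4 = 3 + (18*(-1/309))/4 = 3 + (¼)*(-6/103) = 3 - 3/206 = 615/206 ≈ 2.9854)
V(z, L) = -3 + L
u(p) = √(1 + p) (u(p) = √((-3 + p) + 4) = √(1 + p))
A + (u(6)*7 + 5) = 615/206 + (√(1 + 6)*7 + 5) = 615/206 + (√7*7 + 5) = 615/206 + (7*√7 + 5) = 615/206 + (5 + 7*√7) = 1645/206 + 7*√7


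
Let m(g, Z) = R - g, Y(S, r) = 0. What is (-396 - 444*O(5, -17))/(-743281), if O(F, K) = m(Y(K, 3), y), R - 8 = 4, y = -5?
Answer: 5724/743281 ≈ 0.0077010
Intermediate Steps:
R = 12 (R = 8 + 4 = 12)
m(g, Z) = 12 - g
O(F, K) = 12 (O(F, K) = 12 - 1*0 = 12 + 0 = 12)
(-396 - 444*O(5, -17))/(-743281) = (-396 - 444*12)/(-743281) = (-396 - 5328)*(-1/743281) = -5724*(-1/743281) = 5724/743281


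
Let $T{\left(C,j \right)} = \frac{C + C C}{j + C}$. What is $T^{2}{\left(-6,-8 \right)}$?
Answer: $\frac{225}{49} \approx 4.5918$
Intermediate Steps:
$T{\left(C,j \right)} = \frac{C + C^{2}}{C + j}$
$T^{2}{\left(-6,-8 \right)} = \left(- \frac{6 \left(1 - 6\right)}{-6 - 8}\right)^{2} = \left(\left(-6\right) \frac{1}{-14} \left(-5\right)\right)^{2} = \left(\left(-6\right) \left(- \frac{1}{14}\right) \left(-5\right)\right)^{2} = \left(- \frac{15}{7}\right)^{2} = \frac{225}{49}$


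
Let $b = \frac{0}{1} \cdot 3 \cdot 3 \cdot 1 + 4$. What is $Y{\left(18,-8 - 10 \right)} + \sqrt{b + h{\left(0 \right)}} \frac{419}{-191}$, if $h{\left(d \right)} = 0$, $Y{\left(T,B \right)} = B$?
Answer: $- \frac{4276}{191} \approx -22.387$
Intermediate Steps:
$b = 4$ ($b = 0 \cdot 1 \cdot 3 \cdot 3 \cdot 1 + 4 = 0 \cdot 3 \cdot 3 \cdot 1 + 4 = 0 \cdot 3 \cdot 1 + 4 = 0 \cdot 1 + 4 = 0 + 4 = 4$)
$Y{\left(18,-8 - 10 \right)} + \sqrt{b + h{\left(0 \right)}} \frac{419}{-191} = \left(-8 - 10\right) + \sqrt{4 + 0} \frac{419}{-191} = \left(-8 - 10\right) + \sqrt{4} \cdot 419 \left(- \frac{1}{191}\right) = -18 + 2 \left(- \frac{419}{191}\right) = -18 - \frac{838}{191} = - \frac{4276}{191}$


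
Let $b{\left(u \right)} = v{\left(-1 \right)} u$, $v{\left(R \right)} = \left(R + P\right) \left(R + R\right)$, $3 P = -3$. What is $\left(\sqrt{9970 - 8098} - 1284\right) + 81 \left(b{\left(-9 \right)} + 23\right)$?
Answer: $-2337 + 12 \sqrt{13} \approx -2293.7$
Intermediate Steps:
$P = -1$ ($P = \frac{1}{3} \left(-3\right) = -1$)
$v{\left(R \right)} = 2 R \left(-1 + R\right)$ ($v{\left(R \right)} = \left(R - 1\right) \left(R + R\right) = \left(-1 + R\right) 2 R = 2 R \left(-1 + R\right)$)
$b{\left(u \right)} = 4 u$ ($b{\left(u \right)} = 2 \left(-1\right) \left(-1 - 1\right) u = 2 \left(-1\right) \left(-2\right) u = 4 u$)
$\left(\sqrt{9970 - 8098} - 1284\right) + 81 \left(b{\left(-9 \right)} + 23\right) = \left(\sqrt{9970 - 8098} - 1284\right) + 81 \left(4 \left(-9\right) + 23\right) = \left(\sqrt{1872} - 1284\right) + 81 \left(-36 + 23\right) = \left(12 \sqrt{13} - 1284\right) + 81 \left(-13\right) = \left(-1284 + 12 \sqrt{13}\right) - 1053 = -2337 + 12 \sqrt{13}$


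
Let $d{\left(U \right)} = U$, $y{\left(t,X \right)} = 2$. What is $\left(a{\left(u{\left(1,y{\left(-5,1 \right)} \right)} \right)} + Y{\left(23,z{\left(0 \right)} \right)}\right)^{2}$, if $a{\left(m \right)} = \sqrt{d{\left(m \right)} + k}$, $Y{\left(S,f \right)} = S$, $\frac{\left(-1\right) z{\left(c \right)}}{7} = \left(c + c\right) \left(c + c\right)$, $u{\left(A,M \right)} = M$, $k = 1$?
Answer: $\left(23 + \sqrt{3}\right)^{2} \approx 611.67$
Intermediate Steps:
$z{\left(c \right)} = - 28 c^{2}$ ($z{\left(c \right)} = - 7 \left(c + c\right) \left(c + c\right) = - 7 \cdot 2 c 2 c = - 7 \cdot 4 c^{2} = - 28 c^{2}$)
$a{\left(m \right)} = \sqrt{1 + m}$ ($a{\left(m \right)} = \sqrt{m + 1} = \sqrt{1 + m}$)
$\left(a{\left(u{\left(1,y{\left(-5,1 \right)} \right)} \right)} + Y{\left(23,z{\left(0 \right)} \right)}\right)^{2} = \left(\sqrt{1 + 2} + 23\right)^{2} = \left(\sqrt{3} + 23\right)^{2} = \left(23 + \sqrt{3}\right)^{2}$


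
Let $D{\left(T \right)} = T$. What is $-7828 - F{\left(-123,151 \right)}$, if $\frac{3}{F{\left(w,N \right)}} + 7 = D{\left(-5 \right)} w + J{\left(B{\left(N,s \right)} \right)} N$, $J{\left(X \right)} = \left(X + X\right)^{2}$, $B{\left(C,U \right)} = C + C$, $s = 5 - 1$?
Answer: $- \frac{143742495425}{18362608} \approx -7828.0$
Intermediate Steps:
$s = 4$
$B{\left(C,U \right)} = 2 C$
$J{\left(X \right)} = 4 X^{2}$ ($J{\left(X \right)} = \left(2 X\right)^{2} = 4 X^{2}$)
$F{\left(w,N \right)} = \frac{3}{-7 - 5 w + 16 N^{3}}$ ($F{\left(w,N \right)} = \frac{3}{-7 + \left(- 5 w + 4 \left(2 N\right)^{2} N\right)} = \frac{3}{-7 + \left(- 5 w + 4 \cdot 4 N^{2} N\right)} = \frac{3}{-7 + \left(- 5 w + 16 N^{2} N\right)} = \frac{3}{-7 + \left(- 5 w + 16 N^{3}\right)} = \frac{3}{-7 - 5 w + 16 N^{3}}$)
$-7828 - F{\left(-123,151 \right)} = -7828 - \frac{3}{-7 - -615 + 16 \cdot 151^{3}} = -7828 - \frac{3}{-7 + 615 + 16 \cdot 3442951} = -7828 - \frac{3}{-7 + 615 + 55087216} = -7828 - \frac{3}{55087824} = -7828 - 3 \cdot \frac{1}{55087824} = -7828 - \frac{1}{18362608} = - \frac{143742495425}{18362608}$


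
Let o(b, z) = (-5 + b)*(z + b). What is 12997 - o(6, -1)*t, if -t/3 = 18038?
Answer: 283567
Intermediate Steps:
o(b, z) = (-5 + b)*(b + z)
t = -54114 (t = -3*18038 = -54114)
12997 - o(6, -1)*t = 12997 - (6**2 - 5*6 - 5*(-1) + 6*(-1))*(-54114) = 12997 - (36 - 30 + 5 - 6)*(-54114) = 12997 - 5*(-54114) = 12997 - 1*(-270570) = 12997 + 270570 = 283567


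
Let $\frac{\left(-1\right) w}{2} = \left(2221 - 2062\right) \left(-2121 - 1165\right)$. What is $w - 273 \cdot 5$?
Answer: $1043583$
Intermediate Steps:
$w = 1044948$ ($w = - 2 \left(2221 - 2062\right) \left(-2121 - 1165\right) = - 2 \cdot 159 \left(-3286\right) = \left(-2\right) \left(-522474\right) = 1044948$)
$w - 273 \cdot 5 = 1044948 - 273 \cdot 5 = 1044948 - 1365 = 1043583$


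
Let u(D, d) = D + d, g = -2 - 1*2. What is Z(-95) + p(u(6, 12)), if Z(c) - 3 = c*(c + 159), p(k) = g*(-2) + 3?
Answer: -6066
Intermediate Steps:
g = -4 (g = -2 - 2 = -4)
p(k) = 11 (p(k) = -4*(-2) + 3 = 8 + 3 = 11)
Z(c) = 3 + c*(159 + c) (Z(c) = 3 + c*(c + 159) = 3 + c*(159 + c))
Z(-95) + p(u(6, 12)) = (3 + (-95)**2 + 159*(-95)) + 11 = (3 + 9025 - 15105) + 11 = -6077 + 11 = -6066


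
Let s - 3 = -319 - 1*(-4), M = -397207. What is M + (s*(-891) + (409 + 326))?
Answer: -118480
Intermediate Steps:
s = -312 (s = 3 + (-319 - 1*(-4)) = 3 + (-319 + 4) = 3 - 315 = -312)
M + (s*(-891) + (409 + 326)) = -397207 + (-312*(-891) + (409 + 326)) = -397207 + (277992 + 735) = -397207 + 278727 = -118480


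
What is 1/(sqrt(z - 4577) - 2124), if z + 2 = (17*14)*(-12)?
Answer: -2124/4518811 - I*sqrt(7435)/4518811 ≈ -0.00047004 - 1.9082e-5*I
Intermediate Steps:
z = -2858 (z = -2 + (17*14)*(-12) = -2 + 238*(-12) = -2 - 2856 = -2858)
1/(sqrt(z - 4577) - 2124) = 1/(sqrt(-2858 - 4577) - 2124) = 1/(sqrt(-7435) - 2124) = 1/(I*sqrt(7435) - 2124) = 1/(-2124 + I*sqrt(7435))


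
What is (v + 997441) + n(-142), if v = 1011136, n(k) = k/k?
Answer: 2008578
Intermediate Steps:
n(k) = 1
(v + 997441) + n(-142) = (1011136 + 997441) + 1 = 2008577 + 1 = 2008578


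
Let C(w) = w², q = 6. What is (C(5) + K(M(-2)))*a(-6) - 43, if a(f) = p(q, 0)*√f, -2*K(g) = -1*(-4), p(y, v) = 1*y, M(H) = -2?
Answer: -43 + 138*I*√6 ≈ -43.0 + 338.03*I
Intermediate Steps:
p(y, v) = y
K(g) = -2 (K(g) = -(-1)*(-4)/2 = -½*4 = -2)
a(f) = 6*√f
(C(5) + K(M(-2)))*a(-6) - 43 = (5² - 2)*(6*√(-6)) - 43 = (25 - 2)*(6*(I*√6)) - 43 = 23*(6*I*√6) - 43 = 138*I*√6 - 43 = -43 + 138*I*√6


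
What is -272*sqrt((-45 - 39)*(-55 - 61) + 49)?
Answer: -272*sqrt(9793) ≈ -26917.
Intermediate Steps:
-272*sqrt((-45 - 39)*(-55 - 61) + 49) = -272*sqrt(-84*(-116) + 49) = -272*sqrt(9744 + 49) = -272*sqrt(9793)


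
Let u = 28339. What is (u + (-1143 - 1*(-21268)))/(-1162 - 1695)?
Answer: -48464/2857 ≈ -16.963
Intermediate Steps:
(u + (-1143 - 1*(-21268)))/(-1162 - 1695) = (28339 + (-1143 - 1*(-21268)))/(-1162 - 1695) = (28339 + (-1143 + 21268))/(-2857) = (28339 + 20125)*(-1/2857) = 48464*(-1/2857) = -48464/2857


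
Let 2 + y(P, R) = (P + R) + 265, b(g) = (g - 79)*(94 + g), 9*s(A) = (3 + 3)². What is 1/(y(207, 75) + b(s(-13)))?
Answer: -1/6805 ≈ -0.00014695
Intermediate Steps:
s(A) = 4 (s(A) = (3 + 3)²/9 = (⅑)*6² = (⅑)*36 = 4)
b(g) = (-79 + g)*(94 + g)
y(P, R) = 263 + P + R (y(P, R) = -2 + ((P + R) + 265) = -2 + (265 + P + R) = 263 + P + R)
1/(y(207, 75) + b(s(-13))) = 1/((263 + 207 + 75) + (-7426 + 4² + 15*4)) = 1/(545 + (-7426 + 16 + 60)) = 1/(545 - 7350) = 1/(-6805) = -1/6805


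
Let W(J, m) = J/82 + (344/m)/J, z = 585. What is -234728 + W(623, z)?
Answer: -7014691962007/29885310 ≈ -2.3472e+5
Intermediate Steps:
W(J, m) = J/82 + 344/(J*m) (W(J, m) = J*(1/82) + 344/(J*m) = J/82 + 344/(J*m))
-234728 + W(623, z) = -234728 + ((1/82)*623 + 344/(623*585)) = -234728 + (623/82 + 344*(1/623)*(1/585)) = -234728 + (623/82 + 344/364455) = -234728 + 227083673/29885310 = -7014691962007/29885310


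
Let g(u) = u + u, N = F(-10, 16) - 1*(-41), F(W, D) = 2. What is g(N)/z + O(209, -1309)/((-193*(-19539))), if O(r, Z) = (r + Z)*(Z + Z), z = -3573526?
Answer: 5145357933239/6737931515601 ≈ 0.76364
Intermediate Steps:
O(r, Z) = 2*Z*(Z + r) (O(r, Z) = (Z + r)*(2*Z) = 2*Z*(Z + r))
N = 43 (N = 2 - 1*(-41) = 2 + 41 = 43)
g(u) = 2*u
g(N)/z + O(209, -1309)/((-193*(-19539))) = (2*43)/(-3573526) + (2*(-1309)*(-1309 + 209))/((-193*(-19539))) = 86*(-1/3573526) + (2*(-1309)*(-1100))/3771027 = -43/1786763 + 2879800*(1/3771027) = -43/1786763 + 2879800/3771027 = 5145357933239/6737931515601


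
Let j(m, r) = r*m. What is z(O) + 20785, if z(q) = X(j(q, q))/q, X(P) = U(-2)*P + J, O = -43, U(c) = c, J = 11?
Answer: 897442/43 ≈ 20871.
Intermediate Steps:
j(m, r) = m*r
X(P) = 11 - 2*P (X(P) = -2*P + 11 = 11 - 2*P)
z(q) = (11 - 2*q²)/q (z(q) = (11 - 2*q*q)/q = (11 - 2*q²)/q)
z(O) + 20785 = (-2*(-43) + 11/(-43)) + 20785 = (86 + 11*(-1/43)) + 20785 = (86 - 11/43) + 20785 = 3687/43 + 20785 = 897442/43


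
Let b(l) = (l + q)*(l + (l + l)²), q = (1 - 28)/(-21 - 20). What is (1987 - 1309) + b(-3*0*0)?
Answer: 678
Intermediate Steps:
q = 27/41 (q = -27/(-41) = -27*(-1/41) = 27/41 ≈ 0.65854)
b(l) = (27/41 + l)*(l + 4*l²) (b(l) = (l + 27/41)*(l + (l + l)²) = (27/41 + l)*(l + (2*l)²) = (27/41 + l)*(l + 4*l²))
(1987 - 1309) + b(-3*0*0) = (1987 - 1309) + (-3*0*0)*(27 + 149*(-3*0*0) + 164*(-3*0*0)²)/41 = 678 + (0*0)*(27 + 149*(0*0) + 164*(0*0)²)/41 = 678 + (1/41)*0*(27 + 149*0 + 164*0²) = 678 + (1/41)*0*(27 + 0 + 164*0) = 678 + (1/41)*0*(27 + 0 + 0) = 678 + (1/41)*0*27 = 678 + 0 = 678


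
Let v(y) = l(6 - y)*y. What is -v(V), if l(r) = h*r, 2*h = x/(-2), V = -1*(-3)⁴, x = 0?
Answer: 0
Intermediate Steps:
V = -81 (V = -1*81 = -81)
h = 0 (h = (0/(-2))/2 = (0*(-½))/2 = (½)*0 = 0)
l(r) = 0 (l(r) = 0*r = 0)
v(y) = 0 (v(y) = 0*y = 0)
-v(V) = -1*0 = 0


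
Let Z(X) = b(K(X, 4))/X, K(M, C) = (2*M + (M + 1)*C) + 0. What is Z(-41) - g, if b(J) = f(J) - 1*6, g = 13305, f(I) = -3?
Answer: -545496/41 ≈ -13305.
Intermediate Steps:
K(M, C) = 2*M + C*(1 + M) (K(M, C) = (2*M + (1 + M)*C) + 0 = (2*M + C*(1 + M)) + 0 = 2*M + C*(1 + M))
b(J) = -9 (b(J) = -3 - 1*6 = -3 - 6 = -9)
Z(X) = -9/X
Z(-41) - g = -9/(-41) - 1*13305 = -9*(-1/41) - 13305 = 9/41 - 13305 = -545496/41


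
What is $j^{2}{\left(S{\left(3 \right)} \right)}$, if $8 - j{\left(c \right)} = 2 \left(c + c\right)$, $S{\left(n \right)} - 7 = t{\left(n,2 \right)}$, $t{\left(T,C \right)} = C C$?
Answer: $1296$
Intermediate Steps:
$t{\left(T,C \right)} = C^{2}$
$S{\left(n \right)} = 11$ ($S{\left(n \right)} = 7 + 2^{2} = 7 + 4 = 11$)
$j{\left(c \right)} = 8 - 4 c$ ($j{\left(c \right)} = 8 - 2 \left(c + c\right) = 8 - 2 \cdot 2 c = 8 - 4 c$)
$j^{2}{\left(S{\left(3 \right)} \right)} = \left(8 - 44\right)^{2} = \left(-36\right)^{2} = 1296$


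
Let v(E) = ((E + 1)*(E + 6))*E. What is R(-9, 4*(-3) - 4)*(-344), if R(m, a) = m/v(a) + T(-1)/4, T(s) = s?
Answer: 8471/100 ≈ 84.710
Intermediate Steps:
v(E) = E*(1 + E)*(6 + E) (v(E) = ((1 + E)*(6 + E))*E = E*(1 + E)*(6 + E))
R(m, a) = -¼ + m/(a*(6 + a² + 7*a)) (R(m, a) = m/((a*(6 + a² + 7*a))) - 1/4 = m*(1/(a*(6 + a² + 7*a))) - 1*¼ = m/(a*(6 + a² + 7*a)) - ¼ = -¼ + m/(a*(6 + a² + 7*a)))
R(-9, 4*(-3) - 4)*(-344) = ((-9 - (4*(-3) - 4)*(6 + (4*(-3) - 4)² + 7*(4*(-3) - 4))/4)/((4*(-3) - 4)*(6 + (4*(-3) - 4)² + 7*(4*(-3) - 4))))*(-344) = ((-9 - (-12 - 4)*(6 + (-12 - 4)² + 7*(-12 - 4))/4)/((-12 - 4)*(6 + (-12 - 4)² + 7*(-12 - 4))))*(-344) = ((-9 - ¼*(-16)*(6 + (-16)² + 7*(-16)))/((-16)*(6 + (-16)² + 7*(-16))))*(-344) = -(-9 - ¼*(-16)*(6 + 256 - 112))/(16*(6 + 256 - 112))*(-344) = -1/16*(-9 - ¼*(-16)*150)/150*(-344) = -1/16*1/150*(-9 + 600)*(-344) = -1/16*1/150*591*(-344) = -197/800*(-344) = 8471/100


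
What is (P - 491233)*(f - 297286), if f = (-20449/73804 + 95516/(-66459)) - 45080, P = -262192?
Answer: 1265221410533903098675/4904940036 ≈ 2.5795e+11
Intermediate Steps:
f = -221123105305835/4904940036 (f = (-20449*1/73804 + 95516*(-1/66459)) - 45080 = (-20449/73804 - 95516/66459) - 45080 = -8408482955/4904940036 - 45080 = -221123105305835/4904940036 ≈ -45082.)
(P - 491233)*(f - 297286) = (-262192 - 491233)*(-221123105305835/4904940036 - 297286) = -753425*(-1679293108848131/4904940036) = 1265221410533903098675/4904940036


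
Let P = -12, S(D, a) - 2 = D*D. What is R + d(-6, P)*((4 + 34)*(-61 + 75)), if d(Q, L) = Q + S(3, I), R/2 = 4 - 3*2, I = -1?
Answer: 2656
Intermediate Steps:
S(D, a) = 2 + D**2 (S(D, a) = 2 + D*D = 2 + D**2)
R = -4 (R = 2*(4 - 3*2) = 2*(4 - 6) = 2*(-2) = -4)
d(Q, L) = 11 + Q (d(Q, L) = Q + (2 + 3**2) = Q + (2 + 9) = Q + 11 = 11 + Q)
R + d(-6, P)*((4 + 34)*(-61 + 75)) = -4 + (11 - 6)*((4 + 34)*(-61 + 75)) = -4 + 5*(38*14) = -4 + 5*532 = -4 + 2660 = 2656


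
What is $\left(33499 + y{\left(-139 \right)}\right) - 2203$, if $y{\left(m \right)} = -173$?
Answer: $31123$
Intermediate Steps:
$\left(33499 + y{\left(-139 \right)}\right) - 2203 = \left(33499 - 173\right) - 2203 = 33326 + \left(-5797 + 3594\right) = 33326 - 2203 = 31123$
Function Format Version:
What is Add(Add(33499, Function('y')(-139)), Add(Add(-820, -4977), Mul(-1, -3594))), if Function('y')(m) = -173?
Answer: 31123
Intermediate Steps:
Add(Add(33499, Function('y')(-139)), Add(Add(-820, -4977), Mul(-1, -3594))) = Add(Add(33499, -173), Add(Add(-820, -4977), Mul(-1, -3594))) = Add(33326, Add(-5797, 3594)) = Add(33326, -2203) = 31123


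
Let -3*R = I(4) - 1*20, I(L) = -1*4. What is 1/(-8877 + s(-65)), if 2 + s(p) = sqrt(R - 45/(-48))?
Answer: -10928/97029701 - 4*sqrt(143)/1261386113 ≈ -0.00011266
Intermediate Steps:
I(L) = -4
R = 8 (R = -(-4 - 1*20)/3 = -(-4 - 20)/3 = -1/3*(-24) = 8)
s(p) = -2 + sqrt(143)/4 (s(p) = -2 + sqrt(8 - 45/(-48)) = -2 + sqrt(8 - 45*(-1/48)) = -2 + sqrt(8 + 15/16) = -2 + sqrt(143/16) = -2 + sqrt(143)/4)
1/(-8877 + s(-65)) = 1/(-8877 + (-2 + sqrt(143)/4)) = 1/(-8879 + sqrt(143)/4)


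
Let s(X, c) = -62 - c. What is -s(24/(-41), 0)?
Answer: 62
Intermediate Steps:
-s(24/(-41), 0) = -(-62 - 1*0) = -(-62 + 0) = -1*(-62) = 62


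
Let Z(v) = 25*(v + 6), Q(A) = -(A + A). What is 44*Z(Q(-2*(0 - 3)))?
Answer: -6600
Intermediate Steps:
Q(A) = -2*A
Z(v) = 150 + 25*v (Z(v) = 25*(6 + v) = 150 + 25*v)
44*Z(Q(-2*(0 - 3))) = 44*(150 + 25*(-(-4)*(0 - 3))) = 44*(150 + 25*(-(-4)*(-3))) = 44*(150 + 25*(-2*6)) = 44*(150 + 25*(-12)) = 44*(150 - 300) = 44*(-150) = -6600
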